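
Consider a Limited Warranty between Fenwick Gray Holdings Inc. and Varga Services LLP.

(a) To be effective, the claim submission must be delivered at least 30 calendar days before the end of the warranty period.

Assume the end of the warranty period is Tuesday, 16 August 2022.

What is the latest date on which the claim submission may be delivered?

17 July 2022

16 August 2022 minus 30 days is 17 July 2022.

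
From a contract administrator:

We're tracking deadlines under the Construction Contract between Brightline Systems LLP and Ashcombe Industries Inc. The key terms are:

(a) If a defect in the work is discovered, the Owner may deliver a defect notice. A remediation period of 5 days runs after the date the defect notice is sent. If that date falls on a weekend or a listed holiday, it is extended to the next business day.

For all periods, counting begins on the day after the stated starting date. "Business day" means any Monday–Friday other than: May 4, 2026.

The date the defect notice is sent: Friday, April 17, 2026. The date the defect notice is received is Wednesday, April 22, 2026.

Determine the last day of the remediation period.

April 22, 2026

Adding 5 calendar days to April 17, 2026 gives April 22, 2026, which is the last day of the remediation period. April 22, 2026 is a Wednesday and is not a listed holiday, so no roll-forward applies.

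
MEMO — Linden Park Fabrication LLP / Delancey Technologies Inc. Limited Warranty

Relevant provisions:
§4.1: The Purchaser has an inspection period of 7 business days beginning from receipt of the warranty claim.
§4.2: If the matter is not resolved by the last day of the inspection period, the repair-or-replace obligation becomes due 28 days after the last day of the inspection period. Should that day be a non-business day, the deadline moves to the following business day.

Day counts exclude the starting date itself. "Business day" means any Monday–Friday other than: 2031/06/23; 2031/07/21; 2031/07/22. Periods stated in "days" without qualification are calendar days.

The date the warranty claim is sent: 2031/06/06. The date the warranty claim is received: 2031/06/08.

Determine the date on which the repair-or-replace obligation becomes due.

The last day of the inspection period: counting 7 business days from Sunday, 2031/06/08 (Jun 9, Jun 10, Jun 11, Jun 12, Jun 13, Jun 16, Jun 17, skipping weekends) reaches Tuesday, 2031/06/17.
The date on which the repair-or-replace obligation becomes due: 2031/06/17 + 28 days = 2031/07/15. 2031/07/15 is a Tuesday and is not a listed holiday, so no roll-forward applies.

2031/07/15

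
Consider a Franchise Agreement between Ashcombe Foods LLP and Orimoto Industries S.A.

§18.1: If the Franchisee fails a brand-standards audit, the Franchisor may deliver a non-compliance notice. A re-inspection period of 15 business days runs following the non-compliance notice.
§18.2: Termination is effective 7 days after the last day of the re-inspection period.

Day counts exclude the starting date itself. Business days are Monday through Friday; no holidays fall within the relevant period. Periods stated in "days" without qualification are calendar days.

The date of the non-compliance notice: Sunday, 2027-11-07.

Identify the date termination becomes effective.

2027-12-03

The last day of the re-inspection period: 15 business days after Sunday, 2027-11-07, skipping weekends — Nov 8, Nov 9, Nov 10, Nov 11, …, Nov 24, Nov 25, Nov 26 — lands on Friday, 2027-11-26.
The date termination becomes effective: 7 calendar days after 2027-11-26 is 2027-12-03.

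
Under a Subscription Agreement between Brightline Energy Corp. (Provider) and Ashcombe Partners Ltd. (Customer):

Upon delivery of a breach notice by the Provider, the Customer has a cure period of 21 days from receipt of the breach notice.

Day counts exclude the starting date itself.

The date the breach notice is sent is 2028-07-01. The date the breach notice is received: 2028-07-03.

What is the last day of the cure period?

The last day of the cure period: 2028-07-03 + 21 days = 2028-07-24.

2028-07-24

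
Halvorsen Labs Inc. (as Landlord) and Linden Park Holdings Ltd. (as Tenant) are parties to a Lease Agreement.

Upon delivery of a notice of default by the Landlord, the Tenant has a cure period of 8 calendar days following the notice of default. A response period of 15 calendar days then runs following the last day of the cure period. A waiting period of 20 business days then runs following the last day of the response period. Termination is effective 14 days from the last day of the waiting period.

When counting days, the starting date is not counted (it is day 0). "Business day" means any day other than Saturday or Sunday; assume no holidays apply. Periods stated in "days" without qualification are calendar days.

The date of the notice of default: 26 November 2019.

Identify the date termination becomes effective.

The last day of the cure period: 26 November 2019 + 8 days = 4 December 2019.
Adding 15 calendar days to 4 December 2019 gives 19 December 2019, which is the last day of the response period.
The last day of the waiting period: counting 20 business days from Thursday, 19 December 2019 (Dec 20, Dec 23, Dec 24, Dec 25, …, Jan 14, Jan 15, Jan 16, skipping weekends) reaches Thursday, 16 January 2020.
Adding 14 calendar days to 16 January 2020 gives 30 January 2020, which is the date termination becomes effective.

30 January 2020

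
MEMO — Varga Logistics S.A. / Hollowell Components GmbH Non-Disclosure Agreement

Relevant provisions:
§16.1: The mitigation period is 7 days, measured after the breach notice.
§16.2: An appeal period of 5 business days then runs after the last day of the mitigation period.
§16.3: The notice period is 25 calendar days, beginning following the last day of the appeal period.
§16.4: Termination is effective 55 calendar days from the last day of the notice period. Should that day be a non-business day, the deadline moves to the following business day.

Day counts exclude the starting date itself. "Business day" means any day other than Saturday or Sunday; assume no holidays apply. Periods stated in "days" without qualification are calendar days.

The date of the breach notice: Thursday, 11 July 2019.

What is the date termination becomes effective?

The last day of the mitigation period: 7 calendar days after 11 July 2019 is 18 July 2019.
The last day of the appeal period: 5 business days after Thursday, 18 July 2019, skipping weekends — Jul 19, Jul 22, Jul 23, Jul 24, Jul 25 — lands on Thursday, 25 July 2019.
The last day of the notice period: 25 calendar days after 25 July 2019 is 19 August 2019.
Adding 55 calendar days to 19 August 2019 gives 13 October 2019, which is the date termination becomes effective. That falls on a Sunday, so it rolls to the next business day, Monday, 14 October 2019.

14 October 2019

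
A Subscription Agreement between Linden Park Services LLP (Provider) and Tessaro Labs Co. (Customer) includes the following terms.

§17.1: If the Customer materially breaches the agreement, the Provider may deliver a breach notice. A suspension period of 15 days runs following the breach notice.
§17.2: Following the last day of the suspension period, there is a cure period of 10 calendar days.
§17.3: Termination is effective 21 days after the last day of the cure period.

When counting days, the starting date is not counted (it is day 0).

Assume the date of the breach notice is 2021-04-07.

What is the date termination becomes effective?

2021-05-23

Adding 15 calendar days to 2021-04-07 gives 2021-04-22, which is the last day of the suspension period.
The last day of the cure period: 10 calendar days after 2021-04-22 is 2021-05-02.
The date termination becomes effective: 2021-05-02 + 21 days = 2021-05-23.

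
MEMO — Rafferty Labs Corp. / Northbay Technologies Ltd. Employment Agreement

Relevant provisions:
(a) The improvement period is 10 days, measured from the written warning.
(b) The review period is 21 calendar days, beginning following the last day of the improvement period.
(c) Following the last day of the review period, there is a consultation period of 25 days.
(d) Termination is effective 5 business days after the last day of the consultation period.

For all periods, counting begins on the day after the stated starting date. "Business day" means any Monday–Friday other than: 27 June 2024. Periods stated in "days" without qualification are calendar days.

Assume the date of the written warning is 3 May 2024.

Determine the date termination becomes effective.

The last day of the improvement period: 10 calendar days after 3 May 2024 is 13 May 2024.
Adding 21 calendar days to 13 May 2024 gives 3 June 2024, which is the last day of the review period.
Adding 25 calendar days to 3 June 2024 gives 28 June 2024, which is the last day of the consultation period.
The date termination becomes effective: counting 5 business days from Friday, 28 June 2024 (Jul 1, Jul 2, Jul 3, Jul 4, Jul 5, skipping weekends) reaches Friday, 5 July 2024.

5 July 2024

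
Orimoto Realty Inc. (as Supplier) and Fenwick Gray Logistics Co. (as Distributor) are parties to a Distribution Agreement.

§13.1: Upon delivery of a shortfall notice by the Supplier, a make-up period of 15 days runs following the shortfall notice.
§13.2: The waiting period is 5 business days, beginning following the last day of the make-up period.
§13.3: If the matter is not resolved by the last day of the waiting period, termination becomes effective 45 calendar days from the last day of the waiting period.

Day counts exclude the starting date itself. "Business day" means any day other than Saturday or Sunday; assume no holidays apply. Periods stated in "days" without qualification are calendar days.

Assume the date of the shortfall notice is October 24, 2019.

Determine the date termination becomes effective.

The last day of the make-up period: 15 calendar days after October 24, 2019 is November 8, 2019.
The last day of the waiting period: counting 5 business days from Friday, November 8, 2019 (Nov 11, Nov 12, Nov 13, Nov 14, Nov 15, skipping weekends) reaches Friday, November 15, 2019.
The date termination becomes effective: November 15, 2019 + 45 days = December 30, 2019.

December 30, 2019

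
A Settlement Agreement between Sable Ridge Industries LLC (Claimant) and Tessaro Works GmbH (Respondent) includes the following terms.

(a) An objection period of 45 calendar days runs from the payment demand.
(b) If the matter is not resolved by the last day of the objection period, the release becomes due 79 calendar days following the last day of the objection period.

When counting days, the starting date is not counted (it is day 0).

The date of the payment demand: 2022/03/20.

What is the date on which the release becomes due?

2022/07/22

The last day of the objection period: 2022/03/20 + 45 days = 2022/05/04.
The date on which the release becomes due: 2022/05/04 + 79 days = 2022/07/22.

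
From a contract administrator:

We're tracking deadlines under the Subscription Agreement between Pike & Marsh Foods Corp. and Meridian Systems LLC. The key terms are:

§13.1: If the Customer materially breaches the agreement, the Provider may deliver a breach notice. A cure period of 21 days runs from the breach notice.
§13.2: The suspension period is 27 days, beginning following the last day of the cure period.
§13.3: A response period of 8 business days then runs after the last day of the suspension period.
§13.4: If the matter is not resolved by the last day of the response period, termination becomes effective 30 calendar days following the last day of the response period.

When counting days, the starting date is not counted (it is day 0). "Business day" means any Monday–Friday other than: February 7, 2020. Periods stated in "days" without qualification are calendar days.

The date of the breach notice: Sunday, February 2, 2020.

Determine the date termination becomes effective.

The last day of the cure period: 21 calendar days after February 2, 2020 is February 23, 2020.
The last day of the suspension period: 27 calendar days after February 23, 2020 is March 21, 2020.
The last day of the response period: counting 8 business days from Saturday, March 21, 2020 (Mar 23, Mar 24, Mar 25, Mar 26, Mar 27, Mar 30, Mar 31, Apr 1, skipping weekends) reaches Wednesday, April 1, 2020.
The date termination becomes effective: 30 calendar days after April 1, 2020 is May 1, 2020.

May 1, 2020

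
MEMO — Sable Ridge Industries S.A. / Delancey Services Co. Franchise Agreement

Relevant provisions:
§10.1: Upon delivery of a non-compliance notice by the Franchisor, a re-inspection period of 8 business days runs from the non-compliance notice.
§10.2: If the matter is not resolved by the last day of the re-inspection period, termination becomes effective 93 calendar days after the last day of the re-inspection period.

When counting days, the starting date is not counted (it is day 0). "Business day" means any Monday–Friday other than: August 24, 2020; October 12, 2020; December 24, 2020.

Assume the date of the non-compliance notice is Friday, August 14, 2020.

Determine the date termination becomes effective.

November 28, 2020

The last day of the re-inspection period: counting 8 business days from Friday, August 14, 2020 (Aug 17, Aug 18, Aug 19, Aug 20, Aug 21, Aug 25, Aug 26, Aug 27, skipping weekends and the listed holiday on Aug 24) reaches Thursday, August 27, 2020.
The date termination becomes effective: 93 calendar days after August 27, 2020 is November 28, 2020.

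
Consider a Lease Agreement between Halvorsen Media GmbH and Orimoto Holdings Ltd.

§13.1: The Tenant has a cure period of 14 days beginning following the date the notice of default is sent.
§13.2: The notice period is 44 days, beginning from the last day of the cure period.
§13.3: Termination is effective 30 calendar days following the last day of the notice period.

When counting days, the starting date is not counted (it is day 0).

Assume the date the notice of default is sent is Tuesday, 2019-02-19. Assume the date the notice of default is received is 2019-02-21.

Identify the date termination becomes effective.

2019-05-18

The last day of the cure period: 14 calendar days after 2019-02-19 is 2019-03-05.
The last day of the notice period: 44 calendar days after 2019-03-05 is 2019-04-18.
The date termination becomes effective: 2019-04-18 + 30 days = 2019-05-18.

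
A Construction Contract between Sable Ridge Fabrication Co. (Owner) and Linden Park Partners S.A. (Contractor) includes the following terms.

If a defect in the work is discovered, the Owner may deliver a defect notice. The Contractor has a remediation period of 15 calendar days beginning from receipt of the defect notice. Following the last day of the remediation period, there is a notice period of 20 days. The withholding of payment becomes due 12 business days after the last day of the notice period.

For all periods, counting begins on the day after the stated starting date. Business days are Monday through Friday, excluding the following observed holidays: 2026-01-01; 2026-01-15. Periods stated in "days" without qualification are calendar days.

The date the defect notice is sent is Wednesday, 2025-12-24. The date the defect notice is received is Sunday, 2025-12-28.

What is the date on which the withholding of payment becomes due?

2026-02-17

The last day of the remediation period: 2025-12-28 + 15 days = 2026-01-12.
The last day of the notice period: 20 calendar days after 2026-01-12 is 2026-02-01.
The date on which the withholding of payment becomes due: counting 12 business days from Sunday, 2026-02-01 (Feb 2, Feb 3, Feb 4, Feb 5, …, Feb 13, Feb 16, Feb 17, skipping weekends) reaches Tuesday, 2026-02-17.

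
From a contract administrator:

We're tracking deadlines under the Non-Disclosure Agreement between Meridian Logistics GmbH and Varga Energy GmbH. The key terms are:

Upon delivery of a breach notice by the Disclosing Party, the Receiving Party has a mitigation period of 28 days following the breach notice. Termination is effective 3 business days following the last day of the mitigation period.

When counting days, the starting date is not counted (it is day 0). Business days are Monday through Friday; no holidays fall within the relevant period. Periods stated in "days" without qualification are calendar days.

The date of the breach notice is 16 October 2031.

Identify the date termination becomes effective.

18 November 2031

The last day of the mitigation period: 28 calendar days after 16 October 2031 is 13 November 2031.
The date termination becomes effective: counting 3 business days from Thursday, 13 November 2031 (Nov 14, Nov 17, Nov 18, skipping weekends) reaches Tuesday, 18 November 2031.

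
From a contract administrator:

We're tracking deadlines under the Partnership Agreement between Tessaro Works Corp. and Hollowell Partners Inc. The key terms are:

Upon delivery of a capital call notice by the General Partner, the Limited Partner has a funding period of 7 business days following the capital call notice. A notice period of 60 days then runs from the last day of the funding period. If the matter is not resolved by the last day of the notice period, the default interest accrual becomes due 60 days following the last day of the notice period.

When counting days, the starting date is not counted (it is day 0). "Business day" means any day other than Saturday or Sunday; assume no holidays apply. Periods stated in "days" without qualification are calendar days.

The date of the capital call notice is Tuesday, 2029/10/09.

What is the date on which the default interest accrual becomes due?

The last day of the funding period: 7 business days after Tuesday, 2029/10/09, skipping weekends — Oct 10, Oct 11, Oct 12, Oct 15, Oct 16, Oct 17, Oct 18 — lands on Thursday, 2029/10/18.
The last day of the notice period: 2029/10/18 + 60 days = 2029/12/17.
Adding 60 calendar days to 2029/12/17 gives 2030/02/15, which is the date on which the default interest accrual becomes due.

2030/02/15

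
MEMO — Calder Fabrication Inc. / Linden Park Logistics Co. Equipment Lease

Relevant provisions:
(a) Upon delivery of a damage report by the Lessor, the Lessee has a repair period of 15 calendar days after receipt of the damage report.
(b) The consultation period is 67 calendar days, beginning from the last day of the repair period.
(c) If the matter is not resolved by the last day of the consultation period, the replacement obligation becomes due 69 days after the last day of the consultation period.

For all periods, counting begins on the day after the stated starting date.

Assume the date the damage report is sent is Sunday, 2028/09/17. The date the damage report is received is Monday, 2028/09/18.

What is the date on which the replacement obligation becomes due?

2029/02/16

Adding 15 calendar days to 2028/09/18 gives 2028/10/03, which is the last day of the repair period.
The last day of the consultation period: 2028/10/03 + 67 days = 2028/12/09.
Adding 69 calendar days to 2028/12/09 gives 2029/02/16, which is the date on which the replacement obligation becomes due.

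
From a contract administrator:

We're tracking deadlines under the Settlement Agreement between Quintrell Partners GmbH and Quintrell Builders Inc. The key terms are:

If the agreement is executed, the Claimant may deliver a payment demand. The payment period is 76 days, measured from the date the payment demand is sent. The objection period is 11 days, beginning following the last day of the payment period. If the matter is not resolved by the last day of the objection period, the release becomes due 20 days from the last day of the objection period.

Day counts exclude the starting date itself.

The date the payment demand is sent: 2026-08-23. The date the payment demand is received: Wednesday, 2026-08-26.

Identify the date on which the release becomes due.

The last day of the payment period: 2026-08-23 + 76 days = 2026-11-07.
The last day of the objection period: 11 calendar days after 2026-11-07 is 2026-11-18.
The date on which the release becomes due: 2026-11-18 + 20 days = 2026-12-08.

2026-12-08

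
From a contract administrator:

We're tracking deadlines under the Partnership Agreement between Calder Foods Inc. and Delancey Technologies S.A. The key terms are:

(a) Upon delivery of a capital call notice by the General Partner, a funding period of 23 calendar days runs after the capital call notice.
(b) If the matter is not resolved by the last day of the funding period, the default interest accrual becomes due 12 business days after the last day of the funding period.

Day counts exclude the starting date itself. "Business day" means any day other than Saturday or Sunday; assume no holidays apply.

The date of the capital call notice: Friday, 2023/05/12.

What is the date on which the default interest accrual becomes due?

The last day of the funding period: 2023/05/12 + 23 days = 2023/06/04.
The date on which the default interest accrual becomes due: counting 12 business days from Sunday, 2023/06/04 (Jun 5, Jun 6, Jun 7, Jun 8, …, Jun 16, Jun 19, Jun 20, skipping weekends) reaches Tuesday, 2023/06/20.

2023/06/20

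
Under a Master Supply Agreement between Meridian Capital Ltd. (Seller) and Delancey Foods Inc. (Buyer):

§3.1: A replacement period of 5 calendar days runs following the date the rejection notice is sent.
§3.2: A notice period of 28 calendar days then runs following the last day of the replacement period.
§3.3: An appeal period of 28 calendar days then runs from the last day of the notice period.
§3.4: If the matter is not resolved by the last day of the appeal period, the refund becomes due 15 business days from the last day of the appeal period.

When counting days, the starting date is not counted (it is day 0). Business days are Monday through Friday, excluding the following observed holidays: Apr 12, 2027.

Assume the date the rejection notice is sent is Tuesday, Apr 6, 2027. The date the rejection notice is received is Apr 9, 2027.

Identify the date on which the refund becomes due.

Jun 25, 2027

The last day of the replacement period: Apr 6, 2027 + 5 days = Apr 11, 2027.
The last day of the notice period: 28 calendar days after Apr 11, 2027 is May 9, 2027.
Adding 28 calendar days to May 9, 2027 gives Jun 6, 2027, which is the last day of the appeal period.
The date on which the refund becomes due: counting 15 business days from Sunday, Jun 6, 2027 (Jun 7, Jun 8, Jun 9, Jun 10, …, Jun 23, Jun 24, Jun 25, skipping weekends) reaches Friday, Jun 25, 2027.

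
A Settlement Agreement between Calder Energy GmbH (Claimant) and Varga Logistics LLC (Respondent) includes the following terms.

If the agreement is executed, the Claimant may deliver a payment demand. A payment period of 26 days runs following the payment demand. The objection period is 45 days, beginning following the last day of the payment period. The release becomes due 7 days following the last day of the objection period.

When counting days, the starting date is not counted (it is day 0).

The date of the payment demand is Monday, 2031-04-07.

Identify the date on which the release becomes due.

2031-06-24

The last day of the payment period: 2031-04-07 + 26 days = 2031-05-03.
The last day of the objection period: 2031-05-03 + 45 days = 2031-06-17.
Adding 7 calendar days to 2031-06-17 gives 2031-06-24, which is the date on which the release becomes due.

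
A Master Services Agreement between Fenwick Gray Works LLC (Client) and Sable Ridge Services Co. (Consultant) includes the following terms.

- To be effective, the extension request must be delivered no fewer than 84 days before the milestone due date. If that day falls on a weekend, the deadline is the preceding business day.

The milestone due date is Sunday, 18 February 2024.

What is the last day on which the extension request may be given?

24 November 2023

18 February 2024 minus 84 days is 26 November 2023. That is a Sunday, so the deadline moves back to Friday, 24 November 2023.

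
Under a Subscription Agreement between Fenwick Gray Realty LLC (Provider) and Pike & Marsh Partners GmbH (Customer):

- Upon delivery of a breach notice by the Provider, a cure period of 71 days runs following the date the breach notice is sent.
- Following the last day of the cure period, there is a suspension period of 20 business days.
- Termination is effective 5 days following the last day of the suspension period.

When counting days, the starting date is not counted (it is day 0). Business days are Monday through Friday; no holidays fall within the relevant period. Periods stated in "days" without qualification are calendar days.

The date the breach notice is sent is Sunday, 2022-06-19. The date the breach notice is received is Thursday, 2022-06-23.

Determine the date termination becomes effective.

2022-10-01

Adding 71 calendar days to 2022-06-19 gives 2022-08-29, which is the last day of the cure period.
The last day of the suspension period: counting 20 business days from Monday, 2022-08-29 (Aug 30, Aug 31, Sep 1, Sep 2, …, Sep 22, Sep 23, Sep 26, skipping weekends) reaches Monday, 2022-09-26.
The date termination becomes effective: 2022-09-26 + 5 days = 2022-10-01.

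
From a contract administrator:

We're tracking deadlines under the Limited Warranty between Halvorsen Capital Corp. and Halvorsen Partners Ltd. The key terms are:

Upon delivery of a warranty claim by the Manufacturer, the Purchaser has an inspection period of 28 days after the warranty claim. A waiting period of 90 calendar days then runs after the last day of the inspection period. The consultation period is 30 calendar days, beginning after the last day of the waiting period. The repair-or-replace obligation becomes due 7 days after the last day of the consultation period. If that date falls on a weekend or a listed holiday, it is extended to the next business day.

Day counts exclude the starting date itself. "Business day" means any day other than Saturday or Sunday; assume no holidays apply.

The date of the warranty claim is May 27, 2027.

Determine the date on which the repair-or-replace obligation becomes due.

The last day of the inspection period: May 27, 2027 + 28 days = June 24, 2027.
The last day of the waiting period: 90 calendar days after June 24, 2027 is September 22, 2027.
Adding 30 calendar days to September 22, 2027 gives October 22, 2027, which is the last day of the consultation period.
The date on which the repair-or-replace obligation becomes due: 7 calendar days after October 22, 2027 is October 29, 2027. October 29, 2027 is a Friday, so no roll-forward applies.

October 29, 2027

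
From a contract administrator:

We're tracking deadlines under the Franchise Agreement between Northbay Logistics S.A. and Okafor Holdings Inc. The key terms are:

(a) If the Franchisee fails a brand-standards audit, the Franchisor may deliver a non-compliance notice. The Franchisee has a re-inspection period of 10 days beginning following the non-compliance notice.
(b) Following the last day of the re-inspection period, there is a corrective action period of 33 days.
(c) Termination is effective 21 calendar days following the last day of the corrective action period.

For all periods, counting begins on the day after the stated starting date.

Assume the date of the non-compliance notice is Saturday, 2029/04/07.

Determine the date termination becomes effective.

Adding 10 calendar days to 2029/04/07 gives 2029/04/17, which is the last day of the re-inspection period.
The last day of the corrective action period: 2029/04/17 + 33 days = 2029/05/20.
The date termination becomes effective: 2029/05/20 + 21 days = 2029/06/10.

2029/06/10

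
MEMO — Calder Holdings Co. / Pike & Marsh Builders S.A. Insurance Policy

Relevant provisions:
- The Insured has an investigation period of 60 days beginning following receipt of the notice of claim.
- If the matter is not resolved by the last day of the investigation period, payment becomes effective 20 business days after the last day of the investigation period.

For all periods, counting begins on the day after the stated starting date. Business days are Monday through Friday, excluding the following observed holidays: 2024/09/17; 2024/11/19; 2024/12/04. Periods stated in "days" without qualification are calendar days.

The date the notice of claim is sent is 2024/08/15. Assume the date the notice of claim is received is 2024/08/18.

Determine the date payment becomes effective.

The last day of the investigation period: 60 calendar days after 2024/08/18 is 2024/10/17.
From Thursday, 2024/10/17, 20 business days (Oct 18, Oct 21, Oct 22, Oct 23, …, Nov 12, Nov 13, Nov 14, skipping weekends) brings us to Thursday, 2024/11/14, which is the date payment becomes effective.

2024/11/14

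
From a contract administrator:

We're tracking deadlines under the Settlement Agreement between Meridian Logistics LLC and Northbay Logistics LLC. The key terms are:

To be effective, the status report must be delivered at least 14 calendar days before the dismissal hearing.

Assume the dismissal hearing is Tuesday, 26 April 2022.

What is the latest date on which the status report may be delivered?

26 April 2022 minus 14 days is 12 April 2022.

12 April 2022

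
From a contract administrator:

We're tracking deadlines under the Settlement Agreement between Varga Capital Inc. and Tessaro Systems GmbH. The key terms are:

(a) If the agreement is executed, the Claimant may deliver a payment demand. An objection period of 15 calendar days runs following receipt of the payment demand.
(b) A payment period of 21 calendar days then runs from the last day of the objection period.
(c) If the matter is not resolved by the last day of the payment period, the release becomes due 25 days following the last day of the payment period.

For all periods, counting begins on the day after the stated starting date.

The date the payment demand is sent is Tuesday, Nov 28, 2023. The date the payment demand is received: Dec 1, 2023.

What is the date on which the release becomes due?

Jan 31, 2024

Adding 15 calendar days to Dec 1, 2023 gives Dec 16, 2023, which is the last day of the objection period.
Adding 21 calendar days to Dec 16, 2023 gives Jan 6, 2024, which is the last day of the payment period.
The date on which the release becomes due: Jan 6, 2024 + 25 days = Jan 31, 2024.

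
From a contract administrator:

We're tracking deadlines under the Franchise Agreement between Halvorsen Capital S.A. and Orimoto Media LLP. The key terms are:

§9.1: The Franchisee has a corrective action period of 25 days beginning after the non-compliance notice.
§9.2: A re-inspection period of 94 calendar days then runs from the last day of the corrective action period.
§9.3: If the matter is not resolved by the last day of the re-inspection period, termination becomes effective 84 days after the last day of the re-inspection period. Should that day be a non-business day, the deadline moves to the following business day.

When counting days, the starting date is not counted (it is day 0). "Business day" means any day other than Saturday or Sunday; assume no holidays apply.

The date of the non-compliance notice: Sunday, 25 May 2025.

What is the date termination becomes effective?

The last day of the corrective action period: 25 calendar days after 25 May 2025 is 19 June 2025.
Adding 94 calendar days to 19 June 2025 gives 21 September 2025, which is the last day of the re-inspection period.
Adding 84 calendar days to 21 September 2025 gives 14 December 2025, which is the date termination becomes effective. That falls on a Sunday, so it rolls to the next business day, Monday, 15 December 2025.

15 December 2025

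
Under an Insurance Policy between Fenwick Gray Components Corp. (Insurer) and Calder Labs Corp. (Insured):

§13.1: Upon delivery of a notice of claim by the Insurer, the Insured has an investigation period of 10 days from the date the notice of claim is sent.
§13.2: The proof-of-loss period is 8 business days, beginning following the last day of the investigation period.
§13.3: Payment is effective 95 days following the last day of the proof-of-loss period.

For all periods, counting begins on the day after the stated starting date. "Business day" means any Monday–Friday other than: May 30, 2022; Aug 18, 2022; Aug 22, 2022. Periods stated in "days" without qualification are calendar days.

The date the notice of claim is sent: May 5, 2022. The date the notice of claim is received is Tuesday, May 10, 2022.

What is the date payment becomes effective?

Adding 10 calendar days to May 5, 2022 gives May 15, 2022, which is the last day of the investigation period.
The last day of the proof-of-loss period: counting 8 business days from Sunday, May 15, 2022 (May 16, May 17, May 18, May 19, May 20, May 23, May 24, May 25, skipping weekends) reaches Wednesday, May 25, 2022.
The date payment becomes effective: 95 calendar days after May 25, 2022 is Aug 28, 2022.

Aug 28, 2022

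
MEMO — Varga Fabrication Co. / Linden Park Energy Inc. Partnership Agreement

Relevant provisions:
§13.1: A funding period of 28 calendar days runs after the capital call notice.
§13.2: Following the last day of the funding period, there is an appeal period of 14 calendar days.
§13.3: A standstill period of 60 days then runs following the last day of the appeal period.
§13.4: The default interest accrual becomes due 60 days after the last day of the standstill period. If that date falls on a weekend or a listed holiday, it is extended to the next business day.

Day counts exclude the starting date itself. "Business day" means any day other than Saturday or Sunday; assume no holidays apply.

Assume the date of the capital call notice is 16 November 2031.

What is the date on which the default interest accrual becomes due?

26 April 2032

The last day of the funding period: 16 November 2031 + 28 days = 14 December 2031.
Adding 14 calendar days to 14 December 2031 gives 28 December 2031, which is the last day of the appeal period.
The last day of the standstill period: 28 December 2031 + 60 days = 26 February 2032.
The date on which the default interest accrual becomes due: 60 calendar days after 26 February 2032 is 26 April 2032. 26 April 2032 is a Monday, so no roll-forward applies.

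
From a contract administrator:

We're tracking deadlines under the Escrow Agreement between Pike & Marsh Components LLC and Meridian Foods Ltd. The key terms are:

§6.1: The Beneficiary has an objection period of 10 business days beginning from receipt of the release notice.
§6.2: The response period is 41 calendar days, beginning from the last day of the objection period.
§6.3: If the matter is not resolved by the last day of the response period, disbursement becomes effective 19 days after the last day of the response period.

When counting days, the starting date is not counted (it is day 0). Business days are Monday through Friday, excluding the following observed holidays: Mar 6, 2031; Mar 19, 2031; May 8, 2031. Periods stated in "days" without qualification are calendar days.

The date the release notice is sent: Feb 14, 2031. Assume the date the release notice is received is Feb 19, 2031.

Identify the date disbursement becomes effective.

May 4, 2031

From Wednesday, Feb 19, 2031, 10 business days (Feb 20, Feb 21, Feb 24, Feb 25, Feb 26, Feb 27, Feb 28, Mar 3, Mar 4, Mar 5, skipping weekends) brings us to Wednesday, Mar 5, 2031, which is the last day of the objection period.
Adding 41 calendar days to Mar 5, 2031 gives Apr 15, 2031, which is the last day of the response period.
The date disbursement becomes effective: 19 calendar days after Apr 15, 2031 is May 4, 2031.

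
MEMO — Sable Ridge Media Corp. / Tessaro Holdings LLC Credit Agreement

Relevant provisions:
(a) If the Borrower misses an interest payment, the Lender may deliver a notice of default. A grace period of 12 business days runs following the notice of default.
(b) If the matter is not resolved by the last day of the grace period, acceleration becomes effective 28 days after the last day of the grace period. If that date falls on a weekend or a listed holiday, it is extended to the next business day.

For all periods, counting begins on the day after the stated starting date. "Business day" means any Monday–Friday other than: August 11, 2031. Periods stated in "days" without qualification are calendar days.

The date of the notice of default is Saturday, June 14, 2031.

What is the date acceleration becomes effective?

The last day of the grace period: counting 12 business days from Saturday, June 14, 2031 (Jun 16, Jun 17, Jun 18, Jun 19, …, Jun 27, Jun 30, Jul 1, skipping weekends) reaches Tuesday, July 1, 2031.
Adding 28 calendar days to July 1, 2031 gives July 29, 2031, which is the date acceleration becomes effective. July 29, 2031 is a Tuesday and is not a listed holiday, so no roll-forward applies.

July 29, 2031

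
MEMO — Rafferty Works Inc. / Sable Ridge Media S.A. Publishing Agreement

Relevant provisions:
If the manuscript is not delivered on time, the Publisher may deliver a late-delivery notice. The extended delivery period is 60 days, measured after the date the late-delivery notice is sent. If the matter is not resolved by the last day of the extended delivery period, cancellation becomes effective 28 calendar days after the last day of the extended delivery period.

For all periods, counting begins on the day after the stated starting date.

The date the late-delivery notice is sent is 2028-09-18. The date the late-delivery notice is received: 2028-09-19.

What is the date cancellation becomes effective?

2028-12-15

The last day of the extended delivery period: 60 calendar days after 2028-09-18 is 2028-11-17.
The date cancellation becomes effective: 28 calendar days after 2028-11-17 is 2028-12-15.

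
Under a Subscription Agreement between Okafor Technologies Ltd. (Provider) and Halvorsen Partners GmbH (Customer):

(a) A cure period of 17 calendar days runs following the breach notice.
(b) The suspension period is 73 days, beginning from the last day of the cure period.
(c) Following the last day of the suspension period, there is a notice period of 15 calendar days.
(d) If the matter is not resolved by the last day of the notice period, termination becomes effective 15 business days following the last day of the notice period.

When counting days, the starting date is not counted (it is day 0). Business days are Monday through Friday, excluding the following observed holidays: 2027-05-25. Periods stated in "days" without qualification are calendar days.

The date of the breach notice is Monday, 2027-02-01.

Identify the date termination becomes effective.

2027-06-08

The last day of the cure period: 2027-02-01 + 17 days = 2027-02-18.
The last day of the suspension period: 73 calendar days after 2027-02-18 is 2027-05-02.
The last day of the notice period: 15 calendar days after 2027-05-02 is 2027-05-17.
The date termination becomes effective: 15 business days after Monday, 2027-05-17, skipping weekends and the listed holiday on May 25 — May 18, May 19, May 20, May 21, …, Jun 4, Jun 7, Jun 8 — lands on Tuesday, 2027-06-08.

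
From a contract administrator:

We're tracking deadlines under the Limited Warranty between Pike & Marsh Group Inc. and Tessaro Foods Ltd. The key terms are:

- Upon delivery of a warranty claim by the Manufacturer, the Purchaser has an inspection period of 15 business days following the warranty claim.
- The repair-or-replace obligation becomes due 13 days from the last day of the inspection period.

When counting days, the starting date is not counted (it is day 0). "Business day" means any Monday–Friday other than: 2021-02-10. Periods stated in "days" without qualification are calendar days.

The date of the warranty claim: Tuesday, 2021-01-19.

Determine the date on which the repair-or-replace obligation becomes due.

The last day of the inspection period: 15 business days after Tuesday, 2021-01-19, skipping weekends — Jan 20, Jan 21, Jan 22, Jan 25, …, Feb 5, Feb 8, Feb 9 — lands on Tuesday, 2021-02-09.
The date on which the repair-or-replace obligation becomes due: 13 calendar days after 2021-02-09 is 2021-02-22.

2021-02-22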